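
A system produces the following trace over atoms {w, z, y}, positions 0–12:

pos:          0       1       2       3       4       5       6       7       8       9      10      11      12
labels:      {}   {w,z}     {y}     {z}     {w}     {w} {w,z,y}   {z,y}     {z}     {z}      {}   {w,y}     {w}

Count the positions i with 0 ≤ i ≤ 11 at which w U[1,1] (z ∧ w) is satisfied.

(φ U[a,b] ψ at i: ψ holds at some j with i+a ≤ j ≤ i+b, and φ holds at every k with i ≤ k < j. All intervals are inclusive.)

1

Evaluate at each i in [0,11]:
  i=0: ✗ (lhs fails at k=0 before rhs at j=1)
  i=1: ✗ (no rhs in [2,2])
  i=2: ✗ (no rhs in [3,3])
  i=3: ✗ (no rhs in [4,4])
  i=4: ✗ (no rhs in [5,5])
  i=5: ✓ (rhs at j=6; lhs holds on [5,5])
  i=6: ✗ (no rhs in [7,7])
  i=7: ✗ (no rhs in [8,8])
  i=8: ✗ (no rhs in [9,9])
  i=9: ✗ (no rhs in [10,10])
  i=10: ✗ (no rhs in [11,11])
  i=11: ✗ (no rhs in [12,12])
Positions where it holds: {5} → 1.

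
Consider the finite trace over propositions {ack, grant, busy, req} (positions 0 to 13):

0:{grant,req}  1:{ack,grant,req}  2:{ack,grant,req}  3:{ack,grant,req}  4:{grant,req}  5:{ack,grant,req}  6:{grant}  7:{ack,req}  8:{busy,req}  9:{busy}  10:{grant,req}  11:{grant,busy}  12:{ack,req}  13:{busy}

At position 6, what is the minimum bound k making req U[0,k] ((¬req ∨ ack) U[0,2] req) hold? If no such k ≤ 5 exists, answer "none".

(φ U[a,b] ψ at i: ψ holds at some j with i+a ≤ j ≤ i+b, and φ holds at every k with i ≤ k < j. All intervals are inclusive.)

Need earliest j ≥ 6 with ((¬req ∨ ack) U[0,2] req), and req at every k in [6,j-1].
  j=6: rhs holds (empty prefix). k = 0.

0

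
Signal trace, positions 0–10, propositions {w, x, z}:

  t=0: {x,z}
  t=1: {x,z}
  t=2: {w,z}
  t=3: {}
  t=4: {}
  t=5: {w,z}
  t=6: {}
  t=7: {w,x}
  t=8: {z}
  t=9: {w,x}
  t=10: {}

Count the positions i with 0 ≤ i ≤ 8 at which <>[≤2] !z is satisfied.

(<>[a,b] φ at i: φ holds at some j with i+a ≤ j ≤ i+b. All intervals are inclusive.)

8

Evaluate at each i in [0,8]:
  i=0: ✗ (none in [0,2])
  i=1: ✓ (witness j=3)
  i=2: ✓ (witness j=3)
  i=3: ✓ (witness j=3)
  i=4: ✓ (witness j=4)
  i=5: ✓ (witness j=6)
  i=6: ✓ (witness j=6)
  i=7: ✓ (witness j=7)
  i=8: ✓ (witness j=9)
Positions where it holds: {1, 2, 3, 4, 5, 6, 7, 8} → 8.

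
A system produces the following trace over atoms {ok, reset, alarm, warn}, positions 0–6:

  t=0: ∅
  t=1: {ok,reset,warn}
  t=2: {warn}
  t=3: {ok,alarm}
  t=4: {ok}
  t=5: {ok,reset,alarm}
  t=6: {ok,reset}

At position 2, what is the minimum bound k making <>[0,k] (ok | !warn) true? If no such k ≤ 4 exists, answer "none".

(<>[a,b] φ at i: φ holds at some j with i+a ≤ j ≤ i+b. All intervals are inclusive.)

1

Scan j = 2,3,… for (ok | !warn):
  j=2: fails
  j=3: holds
First hit at j=3, so smallest k = 3-2 = 1.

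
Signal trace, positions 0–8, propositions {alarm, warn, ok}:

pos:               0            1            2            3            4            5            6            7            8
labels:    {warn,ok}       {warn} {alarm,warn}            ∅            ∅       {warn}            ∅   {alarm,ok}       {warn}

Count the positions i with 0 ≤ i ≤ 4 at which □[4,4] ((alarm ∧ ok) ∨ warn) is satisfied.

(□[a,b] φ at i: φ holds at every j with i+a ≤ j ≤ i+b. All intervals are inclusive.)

3

Evaluate at each i in [0,4]:
  i=0: ✗ (fails at j=4)
  i=1: ✓ (all of [5,5])
  i=2: ✗ (fails at j=6)
  i=3: ✓ (all of [7,7])
  i=4: ✓ (all of [8,8])
Positions where it holds: {1, 3, 4} → 3.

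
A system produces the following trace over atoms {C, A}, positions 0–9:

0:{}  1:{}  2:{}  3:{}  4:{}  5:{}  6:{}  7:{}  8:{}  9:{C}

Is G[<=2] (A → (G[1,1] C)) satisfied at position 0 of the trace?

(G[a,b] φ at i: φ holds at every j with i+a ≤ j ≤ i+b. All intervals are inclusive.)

True

Check (A → (G[1,1] C)) at every j in [0,2]:
  j=0: antecedent false → ✓
  j=1: antecedent false → ✓
  j=2: antecedent false → ✓
All positions satisfy it → formula holds.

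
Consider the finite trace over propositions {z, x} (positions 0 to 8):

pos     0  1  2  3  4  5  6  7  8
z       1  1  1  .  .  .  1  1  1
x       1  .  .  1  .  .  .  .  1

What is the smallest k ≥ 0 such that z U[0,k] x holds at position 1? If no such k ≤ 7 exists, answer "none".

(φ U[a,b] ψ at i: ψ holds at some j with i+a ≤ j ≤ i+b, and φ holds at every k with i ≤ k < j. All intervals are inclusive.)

Need earliest j ≥ 1 with x, and z at every k in [1,j-1].
  j=1: rhs fails.
  j=2: rhs fails.
  j=3: rhs holds; lhs holds on [1,2]. k = 2.

2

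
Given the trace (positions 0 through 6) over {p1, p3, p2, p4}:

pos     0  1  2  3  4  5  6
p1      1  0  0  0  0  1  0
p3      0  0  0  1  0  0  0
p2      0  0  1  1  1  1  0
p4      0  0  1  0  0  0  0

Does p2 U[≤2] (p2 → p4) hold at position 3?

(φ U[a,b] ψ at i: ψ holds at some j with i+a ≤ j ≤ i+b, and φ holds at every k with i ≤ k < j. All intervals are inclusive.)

No

Need some j in [3,5] with (p2 → p4), and p2 at every k in [3,j-1].
  j=3: (p2 → p4) false.
  j=4: (p2 → p4) false.
  j=5: (p2 → p4) false.
No j in the window works → until fails.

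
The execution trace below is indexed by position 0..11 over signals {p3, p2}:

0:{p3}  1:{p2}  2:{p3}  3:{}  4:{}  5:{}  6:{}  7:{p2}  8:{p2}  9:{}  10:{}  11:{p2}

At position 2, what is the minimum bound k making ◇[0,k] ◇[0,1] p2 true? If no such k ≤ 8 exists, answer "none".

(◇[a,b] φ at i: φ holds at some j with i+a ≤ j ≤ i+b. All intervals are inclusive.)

Scan j = 2,3,… for ◇[0,1] p2:
  j=2: fails
  j=3: fails
  j=4: fails
  j=5: fails
  j=6: holds
First hit at j=6, so smallest k = 6-2 = 4.

4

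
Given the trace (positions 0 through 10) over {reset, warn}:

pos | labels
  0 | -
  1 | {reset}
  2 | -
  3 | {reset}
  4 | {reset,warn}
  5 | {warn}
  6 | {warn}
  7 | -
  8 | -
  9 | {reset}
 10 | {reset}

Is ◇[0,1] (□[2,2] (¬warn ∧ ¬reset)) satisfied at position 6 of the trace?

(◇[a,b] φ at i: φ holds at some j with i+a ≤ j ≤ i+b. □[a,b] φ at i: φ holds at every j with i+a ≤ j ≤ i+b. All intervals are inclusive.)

Check □[2,2] (¬warn ∧ ¬reset) at each j in [6,7]:
  j=6: holds on [8,8]
  j=7: fails at 9
Found at j=6 → formula holds.

Holds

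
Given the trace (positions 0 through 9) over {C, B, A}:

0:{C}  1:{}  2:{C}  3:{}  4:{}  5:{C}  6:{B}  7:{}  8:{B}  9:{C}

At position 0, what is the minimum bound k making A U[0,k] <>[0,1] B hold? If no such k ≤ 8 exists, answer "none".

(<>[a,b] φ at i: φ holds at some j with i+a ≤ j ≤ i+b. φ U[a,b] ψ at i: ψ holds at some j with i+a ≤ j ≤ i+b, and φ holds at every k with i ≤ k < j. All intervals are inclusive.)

none

Need earliest j ≥ 0 with <>[0,1] B, and A at every k in [0,j-1].
  j=0: rhs fails.
  j=1: rhs fails.
  j=2: rhs fails.
  j=3: rhs fails.
  j=4: rhs fails.
  j=5: rhs holds but lhs fails at k=0.
  j=6: rhs holds but lhs fails at k=0.
  j=7: rhs holds but lhs fails at k=0.
  j=8: rhs holds but lhs fails at k=0.
No witness within the range → none.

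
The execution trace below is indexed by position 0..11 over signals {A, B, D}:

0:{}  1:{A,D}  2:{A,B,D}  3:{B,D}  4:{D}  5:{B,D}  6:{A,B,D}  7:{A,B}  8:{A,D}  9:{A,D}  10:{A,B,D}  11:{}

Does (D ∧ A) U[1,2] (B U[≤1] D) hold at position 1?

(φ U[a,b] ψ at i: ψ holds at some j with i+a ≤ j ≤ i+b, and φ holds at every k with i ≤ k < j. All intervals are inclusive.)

Need some j in [2,3] with (B U[≤1] D), and (D ∧ A) at every k in [1,j-1].
  j=2: (B U[≤1] D) holds; (D ∧ A) holds at every k in [1,1] → satisfied.

Holds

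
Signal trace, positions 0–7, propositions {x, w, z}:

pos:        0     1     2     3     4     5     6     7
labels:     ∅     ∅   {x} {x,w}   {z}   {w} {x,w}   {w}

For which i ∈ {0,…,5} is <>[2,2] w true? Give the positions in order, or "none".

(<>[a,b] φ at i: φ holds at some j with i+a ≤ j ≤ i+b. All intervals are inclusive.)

Evaluate at each i in [0,5]:
  i=0: ✗ (none in [2,2])
  i=1: ✓ (witness j=3)
  i=2: ✗ (none in [4,4])
  i=3: ✓ (witness j=5)
  i=4: ✓ (witness j=6)
  i=5: ✓ (witness j=7)

1, 3, 4, 5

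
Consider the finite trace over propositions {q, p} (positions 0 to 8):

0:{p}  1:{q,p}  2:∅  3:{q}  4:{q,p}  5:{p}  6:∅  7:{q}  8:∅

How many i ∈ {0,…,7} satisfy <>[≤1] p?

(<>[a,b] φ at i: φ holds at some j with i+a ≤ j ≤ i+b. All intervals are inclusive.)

5

Evaluate at each i in [0,7]:
  i=0: ✓ (witness j=0)
  i=1: ✓ (witness j=1)
  i=2: ✗ (none in [2,3])
  i=3: ✓ (witness j=4)
  i=4: ✓ (witness j=4)
  i=5: ✓ (witness j=5)
  i=6: ✗ (none in [6,7])
  i=7: ✗ (none in [7,8])
Positions where it holds: {0, 1, 3, 4, 5} → 5.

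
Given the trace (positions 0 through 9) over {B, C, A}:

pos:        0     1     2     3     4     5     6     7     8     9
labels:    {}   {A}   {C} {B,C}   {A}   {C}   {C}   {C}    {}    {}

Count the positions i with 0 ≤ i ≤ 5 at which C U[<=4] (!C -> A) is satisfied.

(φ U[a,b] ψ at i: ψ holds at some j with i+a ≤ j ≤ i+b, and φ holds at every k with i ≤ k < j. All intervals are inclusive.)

Evaluate at each i in [0,5]:
  i=0: ✗ (lhs fails at k=0 before rhs at j=1)
  i=1: ✓ (rhs at j=1)
  i=2: ✓ (rhs at j=2)
  i=3: ✓ (rhs at j=3)
  i=4: ✓ (rhs at j=4)
  i=5: ✓ (rhs at j=5)
Positions where it holds: {1, 2, 3, 4, 5} → 5.

5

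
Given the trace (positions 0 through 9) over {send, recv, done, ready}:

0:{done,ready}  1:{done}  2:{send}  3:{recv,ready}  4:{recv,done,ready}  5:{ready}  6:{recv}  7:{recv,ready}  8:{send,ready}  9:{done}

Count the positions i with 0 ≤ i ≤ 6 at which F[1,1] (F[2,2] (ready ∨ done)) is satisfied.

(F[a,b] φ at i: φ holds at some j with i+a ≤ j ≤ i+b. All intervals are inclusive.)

6

Evaluate at each i in [0,6]:
  i=0: ✓ (witness j=1)
  i=1: ✓ (witness j=2)
  i=2: ✓ (witness j=3)
  i=3: ✗ (none in [4,4])
  i=4: ✓ (witness j=5)
  i=5: ✓ (witness j=6)
  i=6: ✓ (witness j=7)
Positions where it holds: {0, 1, 2, 4, 5, 6} → 6.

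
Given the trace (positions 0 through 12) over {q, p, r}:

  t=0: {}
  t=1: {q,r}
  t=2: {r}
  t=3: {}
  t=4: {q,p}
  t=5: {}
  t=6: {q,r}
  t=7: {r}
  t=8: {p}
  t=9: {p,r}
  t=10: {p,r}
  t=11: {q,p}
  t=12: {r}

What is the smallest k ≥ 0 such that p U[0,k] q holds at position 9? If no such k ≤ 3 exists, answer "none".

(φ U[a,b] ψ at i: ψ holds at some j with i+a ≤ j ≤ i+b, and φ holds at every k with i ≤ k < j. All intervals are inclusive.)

2

Need earliest j ≥ 9 with q, and p at every k in [9,j-1].
  j=9: rhs fails.
  j=10: rhs fails.
  j=11: rhs holds; lhs holds on [9,10]. k = 2.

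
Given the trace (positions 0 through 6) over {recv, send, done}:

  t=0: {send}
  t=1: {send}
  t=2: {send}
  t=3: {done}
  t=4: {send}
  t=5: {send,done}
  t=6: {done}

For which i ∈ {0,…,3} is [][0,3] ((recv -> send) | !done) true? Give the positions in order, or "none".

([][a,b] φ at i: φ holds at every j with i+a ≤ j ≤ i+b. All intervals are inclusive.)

Evaluate at each i in [0,3]:
  i=0: ✓ (all of [0,3])
  i=1: ✓ (all of [1,4])
  i=2: ✓ (all of [2,5])
  i=3: ✓ (all of [3,6])

0, 1, 2, 3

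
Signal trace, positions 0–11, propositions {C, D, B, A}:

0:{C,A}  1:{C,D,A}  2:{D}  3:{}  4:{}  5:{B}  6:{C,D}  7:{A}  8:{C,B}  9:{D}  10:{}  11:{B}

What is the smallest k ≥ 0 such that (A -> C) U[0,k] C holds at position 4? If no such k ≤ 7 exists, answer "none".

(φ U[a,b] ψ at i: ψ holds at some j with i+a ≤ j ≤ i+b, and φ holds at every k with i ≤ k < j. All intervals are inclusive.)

Need earliest j ≥ 4 with C, and (A -> C) at every k in [4,j-1].
  j=4: rhs fails.
  j=5: rhs fails.
  j=6: rhs holds; lhs holds on [4,5]. k = 2.

2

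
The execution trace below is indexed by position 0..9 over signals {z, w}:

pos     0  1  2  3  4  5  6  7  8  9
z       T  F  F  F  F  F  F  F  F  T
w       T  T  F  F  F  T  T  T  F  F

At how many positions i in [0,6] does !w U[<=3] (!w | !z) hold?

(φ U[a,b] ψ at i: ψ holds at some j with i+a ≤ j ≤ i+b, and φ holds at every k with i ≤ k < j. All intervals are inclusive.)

6

Evaluate at each i in [0,6]:
  i=0: ✗ (lhs fails at k=0 before rhs at j=1)
  i=1: ✓ (rhs at j=1)
  i=2: ✓ (rhs at j=2)
  i=3: ✓ (rhs at j=3)
  i=4: ✓ (rhs at j=4)
  i=5: ✓ (rhs at j=5)
  i=6: ✓ (rhs at j=6)
Positions where it holds: {1, 2, 3, 4, 5, 6} → 6.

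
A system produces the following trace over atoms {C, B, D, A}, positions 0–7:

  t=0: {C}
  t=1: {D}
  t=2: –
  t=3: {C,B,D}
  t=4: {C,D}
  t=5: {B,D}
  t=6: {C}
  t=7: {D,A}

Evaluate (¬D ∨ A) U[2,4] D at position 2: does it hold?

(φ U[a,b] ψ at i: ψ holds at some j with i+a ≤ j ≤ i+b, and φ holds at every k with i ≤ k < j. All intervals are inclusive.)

Need some j in [4,6] with D, and (¬D ∨ A) at every k in [2,j-1].
  j=4: D holds, but (¬D ∨ A) fails at k=3 → not this j.
  j=5: D holds, but (¬D ∨ A) fails at k=3 → not this j.
  j=6: D false.
No j in the window works → until fails.

No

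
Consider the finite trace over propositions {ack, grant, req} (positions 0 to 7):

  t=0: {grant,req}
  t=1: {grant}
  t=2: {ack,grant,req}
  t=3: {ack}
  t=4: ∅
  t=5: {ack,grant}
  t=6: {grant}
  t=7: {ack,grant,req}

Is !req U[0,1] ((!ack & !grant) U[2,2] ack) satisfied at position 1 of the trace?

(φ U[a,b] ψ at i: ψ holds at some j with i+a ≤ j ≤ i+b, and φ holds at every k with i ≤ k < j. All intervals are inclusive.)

Does not hold

Need some j in [1,2] with ((!ack & !grant) U[2,2] ack), and !req at every k in [1,j-1].
  j=1: ((!ack & !grant) U[2,2] ack) — fails.
  j=2: ((!ack & !grant) U[2,2] ack) — fails.
No j in the window works → until fails.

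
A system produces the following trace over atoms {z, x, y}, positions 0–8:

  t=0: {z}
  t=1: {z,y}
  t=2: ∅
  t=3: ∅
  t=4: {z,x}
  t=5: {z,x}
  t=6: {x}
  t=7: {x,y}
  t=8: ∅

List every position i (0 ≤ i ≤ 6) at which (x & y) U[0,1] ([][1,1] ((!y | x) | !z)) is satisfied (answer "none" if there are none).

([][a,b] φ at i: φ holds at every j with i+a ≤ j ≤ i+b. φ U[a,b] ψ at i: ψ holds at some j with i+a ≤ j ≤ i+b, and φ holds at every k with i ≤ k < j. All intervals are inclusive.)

1, 2, 3, 4, 5, 6

Evaluate at each i in [0,6]:
  i=0: ✗ (lhs fails at k=0 before rhs at j=1)
  i=1: ✓ (rhs at j=1)
  i=2: ✓ (rhs at j=2)
  i=3: ✓ (rhs at j=3)
  i=4: ✓ (rhs at j=4)
  i=5: ✓ (rhs at j=5)
  i=6: ✓ (rhs at j=6)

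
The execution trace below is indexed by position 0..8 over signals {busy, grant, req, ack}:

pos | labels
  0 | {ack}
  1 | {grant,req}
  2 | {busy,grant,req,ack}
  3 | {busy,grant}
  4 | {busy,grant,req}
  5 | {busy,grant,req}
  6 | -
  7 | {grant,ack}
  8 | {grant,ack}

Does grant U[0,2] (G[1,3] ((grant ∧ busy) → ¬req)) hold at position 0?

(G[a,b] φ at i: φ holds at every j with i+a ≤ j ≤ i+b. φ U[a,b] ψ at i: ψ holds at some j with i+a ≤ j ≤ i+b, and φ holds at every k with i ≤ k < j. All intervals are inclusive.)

Need some j in [0,2] with G[1,3] ((grant ∧ busy) → ¬req), and grant at every k in [0,j-1].
  j=0: G[1,3] ((grant ∧ busy) → ¬req) — fails at 2.
  j=1: G[1,3] ((grant ∧ busy) → ¬req) — fails at 2.
  j=2: G[1,3] ((grant ∧ busy) → ¬req) — fails at 4.
No j in the window works → until fails.

No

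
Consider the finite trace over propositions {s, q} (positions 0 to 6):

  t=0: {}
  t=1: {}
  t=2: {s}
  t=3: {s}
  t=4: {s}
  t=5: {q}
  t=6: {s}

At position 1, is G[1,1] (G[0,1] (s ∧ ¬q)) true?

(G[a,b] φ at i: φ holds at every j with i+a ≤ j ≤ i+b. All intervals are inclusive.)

Yes

Check G[0,1] (s ∧ ¬q) at every j in [2,2]:
  j=2: holds on [2,3]
All positions satisfy it → formula holds.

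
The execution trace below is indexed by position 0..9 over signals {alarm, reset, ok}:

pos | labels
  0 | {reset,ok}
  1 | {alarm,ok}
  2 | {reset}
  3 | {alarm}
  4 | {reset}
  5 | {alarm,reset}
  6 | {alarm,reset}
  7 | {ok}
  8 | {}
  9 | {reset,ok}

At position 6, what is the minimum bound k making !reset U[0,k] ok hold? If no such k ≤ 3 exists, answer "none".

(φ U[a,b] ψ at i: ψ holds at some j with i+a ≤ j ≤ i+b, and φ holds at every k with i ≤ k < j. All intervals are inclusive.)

none

Need earliest j ≥ 6 with ok, and !reset at every k in [6,j-1].
  j=6: rhs fails.
  j=7: rhs holds but lhs fails at k=6.
  j=8: rhs fails.
  j=9: rhs holds but lhs fails at k=6.
No witness within the range → none.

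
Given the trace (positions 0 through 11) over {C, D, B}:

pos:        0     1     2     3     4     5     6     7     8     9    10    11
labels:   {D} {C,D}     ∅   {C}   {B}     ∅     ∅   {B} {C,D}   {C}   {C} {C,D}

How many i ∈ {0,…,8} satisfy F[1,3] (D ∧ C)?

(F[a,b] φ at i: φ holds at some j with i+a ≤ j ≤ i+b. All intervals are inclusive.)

Evaluate at each i in [0,8]:
  i=0: ✓ (witness j=1)
  i=1: ✗ (none in [2,4])
  i=2: ✗ (none in [3,5])
  i=3: ✗ (none in [4,6])
  i=4: ✗ (none in [5,7])
  i=5: ✓ (witness j=8)
  i=6: ✓ (witness j=8)
  i=7: ✓ (witness j=8)
  i=8: ✓ (witness j=11)
Positions where it holds: {0, 5, 6, 7, 8} → 5.

5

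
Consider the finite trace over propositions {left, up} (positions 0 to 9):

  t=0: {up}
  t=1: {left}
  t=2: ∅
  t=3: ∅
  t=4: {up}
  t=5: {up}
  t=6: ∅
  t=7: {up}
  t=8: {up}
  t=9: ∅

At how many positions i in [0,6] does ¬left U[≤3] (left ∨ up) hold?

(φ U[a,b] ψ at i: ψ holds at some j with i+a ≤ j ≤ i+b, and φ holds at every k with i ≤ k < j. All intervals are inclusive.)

Evaluate at each i in [0,6]:
  i=0: ✓ (rhs at j=0)
  i=1: ✓ (rhs at j=1)
  i=2: ✓ (rhs at j=4; lhs holds on [2,3])
  i=3: ✓ (rhs at j=4; lhs holds on [3,3])
  i=4: ✓ (rhs at j=4)
  i=5: ✓ (rhs at j=5)
  i=6: ✓ (rhs at j=7; lhs holds on [6,6])
Positions where it holds: {0, 1, 2, 3, 4, 5, 6} → 7.

7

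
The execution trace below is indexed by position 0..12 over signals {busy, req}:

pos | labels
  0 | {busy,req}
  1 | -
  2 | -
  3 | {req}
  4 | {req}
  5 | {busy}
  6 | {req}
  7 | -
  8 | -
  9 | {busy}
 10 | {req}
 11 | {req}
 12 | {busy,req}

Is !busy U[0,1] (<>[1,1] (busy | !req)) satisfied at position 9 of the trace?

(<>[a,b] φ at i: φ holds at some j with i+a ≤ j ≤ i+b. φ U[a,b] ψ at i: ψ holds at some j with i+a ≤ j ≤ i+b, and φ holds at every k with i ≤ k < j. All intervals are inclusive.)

Need some j in [9,10] with <>[1,1] (busy | !req), and !busy at every k in [9,j-1].
  j=9: <>[1,1] (busy | !req) — fails (none in [10,10]).
  j=10: <>[1,1] (busy | !req) — fails (none in [11,11]).
No j in the window works → until fails.

False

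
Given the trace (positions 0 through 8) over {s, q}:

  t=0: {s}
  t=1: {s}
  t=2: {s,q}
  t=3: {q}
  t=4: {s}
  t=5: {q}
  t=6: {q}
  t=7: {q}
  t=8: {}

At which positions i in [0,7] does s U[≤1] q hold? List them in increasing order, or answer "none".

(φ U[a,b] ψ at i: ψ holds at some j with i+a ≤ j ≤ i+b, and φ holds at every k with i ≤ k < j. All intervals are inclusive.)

Evaluate at each i in [0,7]:
  i=0: ✗ (no rhs in [0,1])
  i=1: ✓ (rhs at j=2; lhs holds on [1,1])
  i=2: ✓ (rhs at j=2)
  i=3: ✓ (rhs at j=3)
  i=4: ✓ (rhs at j=5; lhs holds on [4,4])
  i=5: ✓ (rhs at j=5)
  i=6: ✓ (rhs at j=6)
  i=7: ✓ (rhs at j=7)

1, 2, 3, 4, 5, 6, 7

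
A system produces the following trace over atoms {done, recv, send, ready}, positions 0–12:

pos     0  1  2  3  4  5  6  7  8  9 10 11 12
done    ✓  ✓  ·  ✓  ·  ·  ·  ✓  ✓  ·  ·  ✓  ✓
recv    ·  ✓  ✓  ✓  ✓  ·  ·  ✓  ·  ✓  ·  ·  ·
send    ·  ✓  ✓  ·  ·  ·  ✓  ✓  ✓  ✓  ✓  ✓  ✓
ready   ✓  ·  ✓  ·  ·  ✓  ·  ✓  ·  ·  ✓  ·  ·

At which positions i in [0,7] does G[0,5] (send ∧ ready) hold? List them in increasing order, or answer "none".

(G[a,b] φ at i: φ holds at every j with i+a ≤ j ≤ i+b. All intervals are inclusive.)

none

Evaluate at each i in [0,7]:
  i=0: ✗ (fails at j=0)
  i=1: ✗ (fails at j=1)
  i=2: ✗ (fails at j=3)
  i=3: ✗ (fails at j=3)
  i=4: ✗ (fails at j=4)
  i=5: ✗ (fails at j=5)
  i=6: ✗ (fails at j=6)
  i=7: ✗ (fails at j=8)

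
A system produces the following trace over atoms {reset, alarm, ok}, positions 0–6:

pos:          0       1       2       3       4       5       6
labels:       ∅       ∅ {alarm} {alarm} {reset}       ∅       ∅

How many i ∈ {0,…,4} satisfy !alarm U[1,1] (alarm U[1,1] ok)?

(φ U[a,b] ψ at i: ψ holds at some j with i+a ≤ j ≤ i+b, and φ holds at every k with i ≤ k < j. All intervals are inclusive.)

0

Evaluate at each i in [0,4]:
  i=0: ✗ (no rhs in [1,1])
  i=1: ✗ (no rhs in [2,2])
  i=2: ✗ (no rhs in [3,3])
  i=3: ✗ (no rhs in [4,4])
  i=4: ✗ (no rhs in [5,5])
Positions where it holds: {} → 0.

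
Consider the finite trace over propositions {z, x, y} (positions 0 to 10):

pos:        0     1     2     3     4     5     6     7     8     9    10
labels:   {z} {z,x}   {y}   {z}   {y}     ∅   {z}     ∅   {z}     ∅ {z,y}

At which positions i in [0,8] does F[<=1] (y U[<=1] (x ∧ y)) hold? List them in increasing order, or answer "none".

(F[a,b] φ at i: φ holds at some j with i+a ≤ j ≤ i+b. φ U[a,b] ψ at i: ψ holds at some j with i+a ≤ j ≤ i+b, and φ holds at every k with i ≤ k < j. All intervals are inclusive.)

Evaluate at each i in [0,8]:
  i=0: ✗ (none in [0,1])
  i=1: ✗ (none in [1,2])
  i=2: ✗ (none in [2,3])
  i=3: ✗ (none in [3,4])
  i=4: ✗ (none in [4,5])
  i=5: ✗ (none in [5,6])
  i=6: ✗ (none in [6,7])
  i=7: ✗ (none in [7,8])
  i=8: ✗ (none in [8,9])

none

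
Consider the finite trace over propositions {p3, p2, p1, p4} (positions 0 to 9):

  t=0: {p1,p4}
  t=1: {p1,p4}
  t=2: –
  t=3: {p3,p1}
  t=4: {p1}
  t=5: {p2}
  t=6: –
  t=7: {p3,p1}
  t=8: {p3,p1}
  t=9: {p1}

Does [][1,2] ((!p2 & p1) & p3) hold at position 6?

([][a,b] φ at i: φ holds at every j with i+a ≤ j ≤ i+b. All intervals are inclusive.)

Check ((!p2 & p1) & p3) at every j in [7,8]:
  j=7: true
  j=8: true
All positions satisfy it → formula holds.

True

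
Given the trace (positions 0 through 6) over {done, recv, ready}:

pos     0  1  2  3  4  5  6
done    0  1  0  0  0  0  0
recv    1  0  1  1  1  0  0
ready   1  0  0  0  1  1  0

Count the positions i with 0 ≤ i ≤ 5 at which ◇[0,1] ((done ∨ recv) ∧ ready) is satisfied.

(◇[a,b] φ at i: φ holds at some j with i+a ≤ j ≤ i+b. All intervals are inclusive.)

Evaluate at each i in [0,5]:
  i=0: ✓ (witness j=0)
  i=1: ✗ (none in [1,2])
  i=2: ✗ (none in [2,3])
  i=3: ✓ (witness j=4)
  i=4: ✓ (witness j=4)
  i=5: ✗ (none in [5,6])
Positions where it holds: {0, 3, 4} → 3.

3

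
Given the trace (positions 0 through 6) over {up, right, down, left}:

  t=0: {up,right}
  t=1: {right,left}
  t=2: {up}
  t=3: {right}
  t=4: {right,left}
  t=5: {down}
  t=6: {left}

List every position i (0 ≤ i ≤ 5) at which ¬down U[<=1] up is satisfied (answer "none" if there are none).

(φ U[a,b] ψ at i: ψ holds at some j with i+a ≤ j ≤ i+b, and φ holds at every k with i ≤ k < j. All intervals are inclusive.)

0, 1, 2

Evaluate at each i in [0,5]:
  i=0: ✓ (rhs at j=0)
  i=1: ✓ (rhs at j=2; lhs holds on [1,1])
  i=2: ✓ (rhs at j=2)
  i=3: ✗ (no rhs in [3,4])
  i=4: ✗ (no rhs in [4,5])
  i=5: ✗ (no rhs in [5,6])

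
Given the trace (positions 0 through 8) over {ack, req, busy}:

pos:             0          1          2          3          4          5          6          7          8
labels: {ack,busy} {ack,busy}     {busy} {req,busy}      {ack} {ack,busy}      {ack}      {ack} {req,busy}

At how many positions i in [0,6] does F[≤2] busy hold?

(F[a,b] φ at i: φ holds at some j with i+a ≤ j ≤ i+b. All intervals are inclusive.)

7

Evaluate at each i in [0,6]:
  i=0: ✓ (witness j=0)
  i=1: ✓ (witness j=1)
  i=2: ✓ (witness j=2)
  i=3: ✓ (witness j=3)
  i=4: ✓ (witness j=5)
  i=5: ✓ (witness j=5)
  i=6: ✓ (witness j=8)
Positions where it holds: {0, 1, 2, 3, 4, 5, 6} → 7.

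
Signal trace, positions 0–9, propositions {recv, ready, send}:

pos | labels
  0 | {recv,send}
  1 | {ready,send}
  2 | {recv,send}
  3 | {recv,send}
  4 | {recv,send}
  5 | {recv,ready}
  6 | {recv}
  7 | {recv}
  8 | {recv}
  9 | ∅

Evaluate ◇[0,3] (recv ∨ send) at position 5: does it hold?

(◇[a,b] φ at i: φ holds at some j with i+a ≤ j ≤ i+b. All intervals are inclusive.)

Yes

Check (recv ∨ send) at each j in [5,8]:
  j=5: true
  j=6: true
  j=7: true
  j=8: true
Found at j=5 → formula holds.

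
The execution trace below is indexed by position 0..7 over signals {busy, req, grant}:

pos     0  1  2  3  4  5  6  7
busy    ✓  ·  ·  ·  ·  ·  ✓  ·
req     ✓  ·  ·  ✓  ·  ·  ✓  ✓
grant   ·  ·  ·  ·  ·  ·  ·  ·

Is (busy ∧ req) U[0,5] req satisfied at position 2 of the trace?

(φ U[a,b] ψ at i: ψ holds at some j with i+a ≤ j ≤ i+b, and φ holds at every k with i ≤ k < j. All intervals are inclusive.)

False

Need some j in [2,7] with req, and (busy ∧ req) at every k in [2,j-1].
  j=2: req false.
  j=3: req holds, but (busy ∧ req) fails at k=2 → not this j.
  j=4: req false.
  j=5: req false.
  j=6: req holds, but (busy ∧ req) fails at k=2 → not this j.
  j=7: req holds, but (busy ∧ req) fails at k=2 → not this j.
No j in the window works → until fails.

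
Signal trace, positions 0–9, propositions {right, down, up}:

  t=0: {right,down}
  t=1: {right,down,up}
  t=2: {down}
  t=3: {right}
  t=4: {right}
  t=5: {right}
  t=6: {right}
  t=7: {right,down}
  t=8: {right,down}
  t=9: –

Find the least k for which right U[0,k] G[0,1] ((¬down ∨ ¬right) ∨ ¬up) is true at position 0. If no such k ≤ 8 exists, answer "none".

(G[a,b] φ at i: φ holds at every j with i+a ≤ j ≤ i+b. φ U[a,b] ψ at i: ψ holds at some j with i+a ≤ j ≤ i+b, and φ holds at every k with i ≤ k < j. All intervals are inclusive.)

2

Need earliest j ≥ 0 with G[0,1] ((¬down ∨ ¬right) ∨ ¬up), and right at every k in [0,j-1].
  j=0: rhs fails.
  j=1: rhs fails.
  j=2: rhs holds; lhs holds on [0,1]. k = 2.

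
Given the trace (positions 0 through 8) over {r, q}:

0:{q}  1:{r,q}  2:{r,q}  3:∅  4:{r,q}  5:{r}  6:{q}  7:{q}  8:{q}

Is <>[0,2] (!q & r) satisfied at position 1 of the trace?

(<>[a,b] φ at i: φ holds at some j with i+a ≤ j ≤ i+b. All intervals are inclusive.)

Check (!q & r) at each j in [1,3]:
  j=1: false
  j=2: false
  j=3: false
No position in the window satisfies it → formula fails.

Does not hold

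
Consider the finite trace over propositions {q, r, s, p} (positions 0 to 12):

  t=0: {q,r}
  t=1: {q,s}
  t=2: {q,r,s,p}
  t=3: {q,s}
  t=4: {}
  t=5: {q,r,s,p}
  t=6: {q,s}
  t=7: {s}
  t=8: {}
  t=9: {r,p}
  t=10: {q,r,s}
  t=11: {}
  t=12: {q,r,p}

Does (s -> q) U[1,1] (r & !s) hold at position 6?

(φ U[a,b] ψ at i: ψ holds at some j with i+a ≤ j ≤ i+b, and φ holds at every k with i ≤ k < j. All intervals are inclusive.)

Need some j in [7,7] with (r & !s), and (s -> q) at every k in [6,j-1].
  j=7: (r & !s) false.
No j in the window works → until fails.

Does not hold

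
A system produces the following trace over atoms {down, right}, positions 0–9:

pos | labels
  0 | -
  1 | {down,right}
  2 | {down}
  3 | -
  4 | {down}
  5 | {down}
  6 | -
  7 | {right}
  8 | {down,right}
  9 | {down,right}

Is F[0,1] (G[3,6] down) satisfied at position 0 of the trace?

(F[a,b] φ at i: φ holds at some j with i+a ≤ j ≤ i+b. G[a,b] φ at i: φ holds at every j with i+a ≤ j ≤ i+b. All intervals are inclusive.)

Check G[3,6] down at each j in [0,1]:
  j=0: fails at 3
  j=1: fails at 6
No position in the window satisfies it → formula fails.

False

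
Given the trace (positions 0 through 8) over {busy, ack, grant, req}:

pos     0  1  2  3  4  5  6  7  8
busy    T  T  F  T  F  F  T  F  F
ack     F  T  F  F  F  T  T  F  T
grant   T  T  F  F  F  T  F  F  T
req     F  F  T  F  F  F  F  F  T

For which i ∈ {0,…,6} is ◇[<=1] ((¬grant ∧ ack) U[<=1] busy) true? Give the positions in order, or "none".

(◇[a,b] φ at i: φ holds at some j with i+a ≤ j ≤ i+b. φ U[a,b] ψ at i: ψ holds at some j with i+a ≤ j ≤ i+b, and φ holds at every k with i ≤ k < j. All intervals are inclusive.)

Evaluate at each i in [0,6]:
  i=0: ✓ (witness j=0)
  i=1: ✓ (witness j=1)
  i=2: ✓ (witness j=3)
  i=3: ✓ (witness j=3)
  i=4: ✗ (none in [4,5])
  i=5: ✓ (witness j=6)
  i=6: ✓ (witness j=6)

0, 1, 2, 3, 5, 6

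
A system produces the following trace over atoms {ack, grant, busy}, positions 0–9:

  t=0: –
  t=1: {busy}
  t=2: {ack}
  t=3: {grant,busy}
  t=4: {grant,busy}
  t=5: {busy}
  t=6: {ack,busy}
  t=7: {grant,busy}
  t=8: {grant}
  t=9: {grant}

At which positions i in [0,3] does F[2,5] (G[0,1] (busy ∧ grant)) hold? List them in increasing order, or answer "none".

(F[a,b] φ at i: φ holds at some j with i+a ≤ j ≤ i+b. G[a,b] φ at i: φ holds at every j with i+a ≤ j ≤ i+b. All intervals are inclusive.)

0, 1

Evaluate at each i in [0,3]:
  i=0: ✓ (witness j=3)
  i=1: ✓ (witness j=3)
  i=2: ✗ (none in [4,7])
  i=3: ✗ (none in [5,8])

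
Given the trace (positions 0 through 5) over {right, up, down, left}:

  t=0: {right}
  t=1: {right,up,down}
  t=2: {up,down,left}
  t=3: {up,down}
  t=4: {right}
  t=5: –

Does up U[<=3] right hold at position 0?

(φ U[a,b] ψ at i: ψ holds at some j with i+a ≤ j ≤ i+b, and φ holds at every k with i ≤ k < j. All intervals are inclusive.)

Yes

Need some j in [0,3] with right, and up at every k in [0,j-1].
  j=0: right holds; no prefix to check → satisfied.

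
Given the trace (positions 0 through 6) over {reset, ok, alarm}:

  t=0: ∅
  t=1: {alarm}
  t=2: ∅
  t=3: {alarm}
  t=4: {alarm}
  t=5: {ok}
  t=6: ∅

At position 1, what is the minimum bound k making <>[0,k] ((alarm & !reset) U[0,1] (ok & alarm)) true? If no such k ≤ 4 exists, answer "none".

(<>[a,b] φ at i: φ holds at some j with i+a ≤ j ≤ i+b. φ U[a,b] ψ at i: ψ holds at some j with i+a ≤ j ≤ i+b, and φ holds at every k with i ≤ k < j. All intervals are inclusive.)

Scan j = 1,2,… for ((alarm & !reset) U[0,1] (ok & alarm)):
  j=1: fails
  j=2: fails
  j=3: fails
  j=4: fails
  j=5: fails
No j in [1,5] satisfies it → none.

none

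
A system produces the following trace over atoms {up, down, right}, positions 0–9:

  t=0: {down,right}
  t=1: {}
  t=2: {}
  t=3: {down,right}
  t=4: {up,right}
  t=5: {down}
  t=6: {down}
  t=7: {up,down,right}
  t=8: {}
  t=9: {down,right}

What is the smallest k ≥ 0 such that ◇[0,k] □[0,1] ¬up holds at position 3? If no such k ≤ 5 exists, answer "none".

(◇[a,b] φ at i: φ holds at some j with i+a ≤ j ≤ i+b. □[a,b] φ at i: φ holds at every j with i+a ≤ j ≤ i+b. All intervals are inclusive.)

2

Scan j = 3,4,… for □[0,1] ¬up:
  j=3: fails
  j=4: fails
  j=5: holds
First hit at j=5, so smallest k = 5-3 = 2.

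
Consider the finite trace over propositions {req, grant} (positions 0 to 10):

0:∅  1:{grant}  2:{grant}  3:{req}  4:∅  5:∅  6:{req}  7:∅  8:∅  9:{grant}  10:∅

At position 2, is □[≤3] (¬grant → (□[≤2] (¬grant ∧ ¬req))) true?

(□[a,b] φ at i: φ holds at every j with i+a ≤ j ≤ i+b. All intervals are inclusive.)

Check (¬grant → (□[≤2] (¬grant ∧ ¬req))) at every j in [2,5]:
  j=2: antecedent false → ✓
  j=3: antecedent true; consequent fails at 3 → ✗
  j=4: antecedent true; consequent fails at 6 → ✗
  j=5: antecedent true; consequent fails at 6 → ✗
Fails at j=3 → formula fails.

No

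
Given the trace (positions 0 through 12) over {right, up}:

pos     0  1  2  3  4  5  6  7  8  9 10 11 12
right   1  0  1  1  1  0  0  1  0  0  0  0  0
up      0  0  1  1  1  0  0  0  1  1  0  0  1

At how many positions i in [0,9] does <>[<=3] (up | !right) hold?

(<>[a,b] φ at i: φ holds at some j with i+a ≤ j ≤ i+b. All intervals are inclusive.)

10

Evaluate at each i in [0,9]:
  i=0: ✓ (witness j=1)
  i=1: ✓ (witness j=1)
  i=2: ✓ (witness j=2)
  i=3: ✓ (witness j=3)
  i=4: ✓ (witness j=4)
  i=5: ✓ (witness j=5)
  i=6: ✓ (witness j=6)
  i=7: ✓ (witness j=8)
  i=8: ✓ (witness j=8)
  i=9: ✓ (witness j=9)
Positions where it holds: {0, 1, 2, 3, 4, 5, 6, 7, 8, 9} → 10.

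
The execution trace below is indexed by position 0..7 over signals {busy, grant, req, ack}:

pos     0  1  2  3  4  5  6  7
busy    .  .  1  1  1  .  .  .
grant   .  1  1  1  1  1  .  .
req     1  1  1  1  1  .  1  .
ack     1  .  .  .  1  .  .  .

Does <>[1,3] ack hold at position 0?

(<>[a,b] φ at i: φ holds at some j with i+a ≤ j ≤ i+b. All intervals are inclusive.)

Check ack at each j in [1,3]:
  j=1: false
  j=2: false
  j=3: false
No position in the window satisfies it → formula fails.

No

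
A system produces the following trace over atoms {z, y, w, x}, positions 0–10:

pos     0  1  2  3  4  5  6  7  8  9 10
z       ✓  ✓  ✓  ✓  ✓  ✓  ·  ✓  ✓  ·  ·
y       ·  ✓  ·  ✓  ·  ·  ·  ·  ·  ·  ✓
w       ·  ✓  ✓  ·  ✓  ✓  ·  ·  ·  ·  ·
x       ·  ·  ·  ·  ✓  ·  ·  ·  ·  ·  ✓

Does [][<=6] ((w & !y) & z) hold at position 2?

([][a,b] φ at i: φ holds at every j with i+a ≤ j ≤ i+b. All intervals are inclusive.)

Does not hold

Check ((w & !y) & z) at every j in [2,8]:
  j=2: true
  j=3: false
  j=4: true
  j=5: true
  j=6: false
  j=7: false
  j=8: false
Fails at j=3 → formula fails.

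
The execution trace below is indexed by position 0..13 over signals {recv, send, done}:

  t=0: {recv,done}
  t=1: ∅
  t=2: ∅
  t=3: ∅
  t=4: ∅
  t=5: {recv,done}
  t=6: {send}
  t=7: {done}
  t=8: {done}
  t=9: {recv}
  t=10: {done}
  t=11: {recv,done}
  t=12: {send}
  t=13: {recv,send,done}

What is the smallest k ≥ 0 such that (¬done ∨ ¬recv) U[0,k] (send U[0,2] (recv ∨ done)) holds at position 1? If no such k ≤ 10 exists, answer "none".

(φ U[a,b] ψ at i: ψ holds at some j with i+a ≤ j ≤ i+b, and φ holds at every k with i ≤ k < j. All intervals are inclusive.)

Need earliest j ≥ 1 with (send U[0,2] (recv ∨ done)), and (¬done ∨ ¬recv) at every k in [1,j-1].
  j=1: rhs fails.
  j=2: rhs fails.
  j=3: rhs fails.
  j=4: rhs fails.
  j=5: rhs holds; lhs holds on [1,4]. k = 4.

4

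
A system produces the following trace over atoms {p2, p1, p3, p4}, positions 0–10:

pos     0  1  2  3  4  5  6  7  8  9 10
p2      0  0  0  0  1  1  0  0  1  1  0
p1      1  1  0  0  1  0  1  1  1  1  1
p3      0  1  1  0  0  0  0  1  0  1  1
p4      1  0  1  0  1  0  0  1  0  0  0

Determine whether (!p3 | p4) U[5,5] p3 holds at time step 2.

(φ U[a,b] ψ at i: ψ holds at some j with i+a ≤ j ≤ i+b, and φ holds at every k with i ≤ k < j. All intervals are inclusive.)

Need some j in [7,7] with p3, and (!p3 | p4) at every k in [2,j-1].
  j=7: p3 holds; (!p3 | p4) holds at every k in [2,6] → satisfied.

Holds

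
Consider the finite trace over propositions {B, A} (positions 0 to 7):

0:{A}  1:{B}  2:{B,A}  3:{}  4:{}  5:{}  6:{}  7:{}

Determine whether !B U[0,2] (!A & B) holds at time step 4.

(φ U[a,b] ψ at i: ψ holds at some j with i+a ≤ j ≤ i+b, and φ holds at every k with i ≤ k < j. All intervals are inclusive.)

No

Need some j in [4,6] with (!A & B), and !B at every k in [4,j-1].
  j=4: (!A & B) false.
  j=5: (!A & B) false.
  j=6: (!A & B) false.
No j in the window works → until fails.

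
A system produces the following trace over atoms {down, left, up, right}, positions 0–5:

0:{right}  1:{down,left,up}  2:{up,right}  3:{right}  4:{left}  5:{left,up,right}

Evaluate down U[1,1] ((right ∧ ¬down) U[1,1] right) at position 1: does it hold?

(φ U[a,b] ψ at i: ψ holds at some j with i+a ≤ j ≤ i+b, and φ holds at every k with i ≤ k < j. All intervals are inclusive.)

True

Need some j in [2,2] with ((right ∧ ¬down) U[1,1] right), and down at every k in [1,j-1].
  j=2: ((right ∧ ¬down) U[1,1] right) holds; down holds at every k in [1,1] → satisfied.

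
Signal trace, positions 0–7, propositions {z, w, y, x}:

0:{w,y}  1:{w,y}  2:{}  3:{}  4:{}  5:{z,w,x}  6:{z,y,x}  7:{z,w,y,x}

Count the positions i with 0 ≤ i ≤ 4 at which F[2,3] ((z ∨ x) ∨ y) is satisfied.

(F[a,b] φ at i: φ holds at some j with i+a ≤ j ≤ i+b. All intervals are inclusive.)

3

Evaluate at each i in [0,4]:
  i=0: ✗ (none in [2,3])
  i=1: ✗ (none in [3,4])
  i=2: ✓ (witness j=5)
  i=3: ✓ (witness j=5)
  i=4: ✓ (witness j=6)
Positions where it holds: {2, 3, 4} → 3.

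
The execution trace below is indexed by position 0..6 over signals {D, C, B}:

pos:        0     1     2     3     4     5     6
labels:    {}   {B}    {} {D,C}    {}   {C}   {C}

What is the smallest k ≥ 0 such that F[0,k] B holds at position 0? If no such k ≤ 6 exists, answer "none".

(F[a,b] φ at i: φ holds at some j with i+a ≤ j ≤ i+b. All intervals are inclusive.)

1

Scan j = 0,1,… for B:
  j=0: fails
  j=1: holds
First hit at j=1, so smallest k = 1-0 = 1.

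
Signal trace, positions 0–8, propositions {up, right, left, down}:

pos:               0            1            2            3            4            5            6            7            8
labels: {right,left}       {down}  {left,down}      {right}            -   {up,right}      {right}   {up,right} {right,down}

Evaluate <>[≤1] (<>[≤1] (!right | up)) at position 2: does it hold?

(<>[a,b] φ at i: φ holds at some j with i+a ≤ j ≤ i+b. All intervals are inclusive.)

Check <>[≤1] (!right | up) at each j in [2,3]:
  j=2: holds (witness at 2)
  j=3: holds (witness at 4)
Found at j=2 → formula holds.

Yes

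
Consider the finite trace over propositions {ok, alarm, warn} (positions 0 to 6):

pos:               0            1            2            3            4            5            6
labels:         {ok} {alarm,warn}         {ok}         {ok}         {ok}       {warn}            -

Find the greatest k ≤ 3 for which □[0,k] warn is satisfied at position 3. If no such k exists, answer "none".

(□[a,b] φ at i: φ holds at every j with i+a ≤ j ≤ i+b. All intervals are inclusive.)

warn must hold from j=3 onward; find where it first fails.
  j=3: fails → no k works.

none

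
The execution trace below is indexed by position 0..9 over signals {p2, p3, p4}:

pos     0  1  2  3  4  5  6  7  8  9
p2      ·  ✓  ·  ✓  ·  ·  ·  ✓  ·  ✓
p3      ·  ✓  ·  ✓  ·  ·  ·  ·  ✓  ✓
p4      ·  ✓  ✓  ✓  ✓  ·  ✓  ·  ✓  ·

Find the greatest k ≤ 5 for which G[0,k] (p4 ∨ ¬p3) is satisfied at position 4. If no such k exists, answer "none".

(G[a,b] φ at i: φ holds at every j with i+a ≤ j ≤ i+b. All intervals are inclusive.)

(p4 ∨ ¬p3) must hold from j=4 onward; find where it first fails.
  j=4: holds
  j=5: holds
  j=6: holds
  j=7: holds
  j=8: holds
  j=9: fails
Holds on [4,8], so largest k = 4.

4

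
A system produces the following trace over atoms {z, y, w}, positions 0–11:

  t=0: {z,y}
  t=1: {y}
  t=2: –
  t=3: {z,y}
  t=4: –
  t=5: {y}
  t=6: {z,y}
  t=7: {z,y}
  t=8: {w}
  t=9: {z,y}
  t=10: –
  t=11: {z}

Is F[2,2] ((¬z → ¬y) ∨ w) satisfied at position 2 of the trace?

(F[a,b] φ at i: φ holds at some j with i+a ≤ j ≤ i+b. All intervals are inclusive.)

Check ((¬z → ¬y) ∨ w) at each j in [4,4]:
  j=4: true
Found at j=4 → formula holds.

True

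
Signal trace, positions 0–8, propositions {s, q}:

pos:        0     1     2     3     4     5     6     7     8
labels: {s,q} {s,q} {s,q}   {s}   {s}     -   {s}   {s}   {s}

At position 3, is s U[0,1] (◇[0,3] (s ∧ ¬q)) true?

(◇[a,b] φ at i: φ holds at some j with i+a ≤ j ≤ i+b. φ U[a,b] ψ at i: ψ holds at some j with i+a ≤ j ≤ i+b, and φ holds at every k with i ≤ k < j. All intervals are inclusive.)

True

Need some j in [3,4] with ◇[0,3] (s ∧ ¬q), and s at every k in [3,j-1].
  j=3: ◇[0,3] (s ∧ ¬q) holds; no prefix to check → satisfied.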